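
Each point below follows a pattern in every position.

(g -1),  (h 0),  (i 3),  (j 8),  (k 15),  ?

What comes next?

Letter — letters move forward 1 place in the alphabet: g, h, i, j, k → l.
Second value goes -1, 0, 3, 8, 15 → 24 (differences are 1, 3, 5, … (increasing by 2 each time)).
Putting it together: (l 24).

(l 24)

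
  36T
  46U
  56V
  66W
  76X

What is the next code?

86Y

For the first component, +10 each step: 36, 46, 56, 66, 76 → 86.
Letter: letters move forward 1 place in the alphabet; T, U, V, W, X → Y.
Combining the parts gives 86Y.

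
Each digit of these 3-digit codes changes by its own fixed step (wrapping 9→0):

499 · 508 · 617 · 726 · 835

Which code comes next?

For the first digit, +1 each step, mod 10: 4, 5, 6, 7, 8 → 9.
Second digit goes 9, 0, 1, 2, 3 → 4 (+1 each step, mod 10).
Third digit — −1 each step, mod 10: 9, 8, 7, 6, 5 → 4.
Putting it together: 944.

944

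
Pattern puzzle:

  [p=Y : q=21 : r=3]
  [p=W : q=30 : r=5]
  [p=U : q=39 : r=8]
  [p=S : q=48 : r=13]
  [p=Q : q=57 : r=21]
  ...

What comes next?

[p=O : q=66 : r=34]

P — letters move back 2 places in the alphabet: Y, W, U, S, Q → O.
For the q, +9 each step: 21, 30, 39, 48, 57 → 66.
R: each term is the sum of the two before it, so 3, 5, 8, 13, 21 → 34.
Putting it together: [p=O : q=66 : r=34].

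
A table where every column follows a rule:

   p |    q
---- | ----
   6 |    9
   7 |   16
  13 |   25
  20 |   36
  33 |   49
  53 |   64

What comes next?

86  81

Column p — each term is the sum of the two before it: 6, 7, 13, 20, 33, 53 → 86.
Column q: perfect squares: 3², 4², 5², …; 9, 16, 25, 36, 49, 64 → 81.
Combining the parts gives 86  81.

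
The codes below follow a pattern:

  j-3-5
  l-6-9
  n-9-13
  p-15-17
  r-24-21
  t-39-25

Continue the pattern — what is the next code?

v-63-29

Letter: letters move forward 2 places in the alphabet, so j, l, n, p, r, t → v.
For the second component, each term is the sum of the two before it: 3, 6, 9, 15, 24, 39 → 63.
Third component: +4 each step, so 5, 9, 13, 17, 21, 25 → 29.
So the next code is v-63-29.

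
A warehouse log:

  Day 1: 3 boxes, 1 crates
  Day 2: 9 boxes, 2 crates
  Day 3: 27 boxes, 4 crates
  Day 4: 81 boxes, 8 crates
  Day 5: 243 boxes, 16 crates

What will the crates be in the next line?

Crates: ×2 each step; 1, 2, 4, 8, 16 → 32.

32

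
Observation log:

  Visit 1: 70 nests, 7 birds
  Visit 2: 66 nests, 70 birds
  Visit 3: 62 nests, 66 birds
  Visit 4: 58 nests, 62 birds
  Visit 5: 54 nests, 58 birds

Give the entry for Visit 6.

Nests goes 70, 66, 62, 58, 54 → 50 (−4 each step).
Birds — always the previous value of the nests: 7, 70, 66, 62, 58 → 54.
So the next line is 50 nests, 54 birds.

50 nests, 54 birds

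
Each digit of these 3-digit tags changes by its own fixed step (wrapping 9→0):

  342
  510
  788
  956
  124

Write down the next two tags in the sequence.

First digit: +2 each step, mod 10; 3, 5, 7, 9, 1 → 3 → 5.
Second digit: −3 each step, mod 10; 4, 1, 8, 5, 2 → 9 → 6.
Third digit — −2 each step, mod 10: 2, 0, 8, 6, 4 → 2 → 0.
Putting the parts together: 392 and then 560.

392 then 560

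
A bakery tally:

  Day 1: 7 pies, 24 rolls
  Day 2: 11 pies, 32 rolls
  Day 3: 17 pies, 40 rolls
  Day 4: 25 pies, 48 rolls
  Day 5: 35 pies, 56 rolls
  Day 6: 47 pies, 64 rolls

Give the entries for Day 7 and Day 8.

Pies: differences are 4, 6, 8, … (increasing by 2 each time), so 7, 11, 17, 25, 35, 47 → 61 → 77.
Rolls goes 24, 32, 40, 48, 56, 64 → 72 → 80 (+8 each step).
Putting the parts together: 61 pies, 72 rolls and then 77 pies, 80 rolls.

61 pies, 72 rolls; 77 pies, 80 rolls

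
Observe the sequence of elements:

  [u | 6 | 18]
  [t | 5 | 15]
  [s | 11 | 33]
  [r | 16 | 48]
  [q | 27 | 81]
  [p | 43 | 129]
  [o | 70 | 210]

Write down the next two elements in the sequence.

[n | 113 | 339], [m | 183 | 549]

Letter: letters move back 1 place in the alphabet; u, t, s, r, q, p, o → n → m.
For the second slot, each term is the sum of the two before it: 6, 5, 11, 16, 27, 43, 70 → 113 → 183.
Third slot — always 3 × the second slot: 18, 15, 33, 48, 81, 129, 210 → 339 → 549.
So the next two elements are [n | 113 | 339] and [m | 183 | 549].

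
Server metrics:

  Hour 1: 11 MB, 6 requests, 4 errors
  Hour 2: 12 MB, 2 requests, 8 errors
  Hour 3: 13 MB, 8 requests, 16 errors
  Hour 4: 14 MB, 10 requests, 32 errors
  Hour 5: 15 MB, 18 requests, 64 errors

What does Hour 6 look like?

MB goes 11, 12, 13, 14, 15 → 16 (+1 each step).
For the requests, each term is the sum of the two before it: 6, 2, 8, 10, 18 → 28.
Errors: 4, 8, 16, 32, 64 → 128 (×2 each step).
Combining the parts gives 16 MB, 28 requests, 128 errors.

16 MB, 28 requests, 128 errors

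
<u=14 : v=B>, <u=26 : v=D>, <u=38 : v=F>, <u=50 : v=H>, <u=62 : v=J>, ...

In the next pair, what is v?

V: letters move forward 2 places in the alphabet, so B, D, F, H, J → L.

L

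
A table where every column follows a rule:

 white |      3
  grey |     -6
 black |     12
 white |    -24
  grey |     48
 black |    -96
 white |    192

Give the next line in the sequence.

Shade — repeats white → grey → black: white, grey, black, white, grey, black, white → grey.
For the second component, ×(-2) each step: 3, -6, 12, -24, 48, -96, 192 → -384.
Combining the parts gives grey  -384.

grey  -384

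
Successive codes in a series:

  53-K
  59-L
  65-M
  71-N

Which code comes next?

First component — +6 each step: 53, 59, 65, 71 → 77.
For the letter, letters move forward 1 place in the alphabet: K, L, M, N → O.
So the next code is 77-O.

77-O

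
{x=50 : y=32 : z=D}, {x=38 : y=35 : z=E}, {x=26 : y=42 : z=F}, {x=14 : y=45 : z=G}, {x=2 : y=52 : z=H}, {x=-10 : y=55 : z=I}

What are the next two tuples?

X: −12 each step, so 50, 38, 26, 14, 2, -10 → -22 → -34.
Y goes 32, 35, 42, 45, 52, 55 → 62 → 65 (alternating steps +3, +7, +3, +7, …).
Z: letters move forward 1 place in the alphabet; D, E, F, G, H, I → J → K.
So the next two tuples are {x=-22 : y=62 : z=J} and {x=-34 : y=65 : z=K}.

{x=-22 : y=62 : z=J}, {x=-34 : y=65 : z=K}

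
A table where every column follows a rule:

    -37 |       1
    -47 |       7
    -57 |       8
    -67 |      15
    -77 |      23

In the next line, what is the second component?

First component: −10 each step; -37, -47, -57, -67, -77 → -87.
Second component: 1, 7, 8, 15, 23 → 38 (each term is the sum of the two before it).

38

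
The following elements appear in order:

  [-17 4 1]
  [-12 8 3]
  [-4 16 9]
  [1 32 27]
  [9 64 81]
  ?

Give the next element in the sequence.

First entry — alternating steps +5, +8, +5, +8, …: -17, -12, -4, 1, 9 → 14.
Second entry: 4, 8, 16, 32, 64 → 128 (×2 each step).
For the third entry, ×3 each step: 1, 3, 9, 27, 81 → 243.
Combining the parts gives [14 128 243].

[14 128 243]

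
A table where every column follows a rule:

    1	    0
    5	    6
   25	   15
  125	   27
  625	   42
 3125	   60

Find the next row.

First component: ×5 each step; 1, 5, 25, 125, 625, 3125 → 15625.
Second component — differences are 6, 9, 12, … (increasing by 3 each time): 0, 6, 15, 27, 42, 60 → 81.
Putting it together: 15625  81.

15625  81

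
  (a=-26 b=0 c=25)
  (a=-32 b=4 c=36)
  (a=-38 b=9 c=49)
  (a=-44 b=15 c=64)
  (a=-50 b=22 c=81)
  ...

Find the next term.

(a=-56 b=30 c=100)

A: −6 each step; -26, -32, -38, -44, -50 → -56.
B — differences are 4, 5, 6, … (increasing by 1 each time): 0, 4, 9, 15, 22 → 30.
C goes 25, 36, 49, 64, 81 → 100 (perfect squares: 5², 6², 7², …).
Putting it together: (a=-56 b=30 c=100).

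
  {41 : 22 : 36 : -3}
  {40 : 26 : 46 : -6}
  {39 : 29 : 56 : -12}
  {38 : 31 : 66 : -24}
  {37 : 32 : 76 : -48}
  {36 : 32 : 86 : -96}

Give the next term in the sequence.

First slot goes 41, 40, 39, 38, 37, 36 → 35 (−1 each step).
Second slot: 22, 26, 29, 31, 32, 32 → 31 (differences are 4, 3, 2, … (decreasing by 1 each time)).
Third slot goes 36, 46, 56, 66, 76, 86 → 96 (+10 each step).
Fourth slot: ×2 each step; -3, -6, -12, -24, -48, -96 → -192.
Combining the parts gives {35 : 31 : 96 : -192}.

{35 : 31 : 96 : -192}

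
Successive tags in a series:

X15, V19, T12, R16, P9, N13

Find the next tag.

Letter: letters move back 2 places in the alphabet; X, V, T, R, P, N → L.
Second component — alternating steps +4, −7, +4, −7, …: 15, 19, 12, 16, 9, 13 → 6.
Combining the parts gives L6.

L6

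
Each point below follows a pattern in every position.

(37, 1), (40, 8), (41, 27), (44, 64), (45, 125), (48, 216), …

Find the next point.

First slot: 37, 40, 41, 44, 45, 48 → 49 (alternating steps +3, +1, +3, +1, …).
Second slot: perfect cubes: 1³, 2³, 3³, …; 1, 8, 27, 64, 125, 216 → 343.
Putting it together: (49, 343).

(49, 343)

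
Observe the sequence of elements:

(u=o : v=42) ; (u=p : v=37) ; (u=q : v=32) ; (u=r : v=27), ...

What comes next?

(u=s : v=22)

U goes o, p, q, r → s (letters move forward 1 place in the alphabet).
V — −5 each step: 42, 37, 32, 27 → 22.
Putting it together: (u=s : v=22).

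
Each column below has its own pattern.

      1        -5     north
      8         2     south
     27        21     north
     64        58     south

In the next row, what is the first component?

First component: perfect cubes: 1³, 2³, 3³, …; 1, 8, 27, 64 → 125.

125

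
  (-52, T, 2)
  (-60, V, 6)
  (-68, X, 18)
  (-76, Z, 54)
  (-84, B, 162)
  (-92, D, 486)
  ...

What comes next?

First part: −8 each step; -52, -60, -68, -76, -84, -92 → -100.
Letter: letters move forward 2 places in the alphabet, wrapping Z→A; T, V, X, Z, B, D → F.
Third part: ×3 each step; 2, 6, 18, 54, 162, 486 → 1458.
Putting it together: (-100, F, 1458).

(-100, F, 1458)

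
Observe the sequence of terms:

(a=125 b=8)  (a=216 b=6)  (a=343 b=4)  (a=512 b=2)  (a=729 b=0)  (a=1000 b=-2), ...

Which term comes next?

(a=1331 b=-4)

A: 125, 216, 343, 512, 729, 1000 → 1331 (perfect cubes: 5³, 6³, 7³, …).
B: −2 each step, so 8, 6, 4, 2, 0, -2 → -4.
Combining the parts gives (a=1331 b=-4).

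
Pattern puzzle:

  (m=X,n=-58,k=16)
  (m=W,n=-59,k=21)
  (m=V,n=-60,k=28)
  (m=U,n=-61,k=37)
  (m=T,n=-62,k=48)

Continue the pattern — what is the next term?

(m=S,n=-63,k=61)

For the m, letters move back 1 place in the alphabet: X, W, V, U, T → S.
N: −1 each step; -58, -59, -60, -61, -62 → -63.
K goes 16, 21, 28, 37, 48 → 61 (differences are 5, 7, 9, … (increasing by 2 each time)).
So the next term is (m=S,n=-63,k=61).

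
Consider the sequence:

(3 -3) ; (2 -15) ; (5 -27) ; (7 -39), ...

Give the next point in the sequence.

First slot goes 3, 2, 5, 7 → 12 (each term is the sum of the two before it).
Second slot goes -3, -15, -27, -39 → -51 (−12 each step).
So the next point is (12 -51).

(12 -51)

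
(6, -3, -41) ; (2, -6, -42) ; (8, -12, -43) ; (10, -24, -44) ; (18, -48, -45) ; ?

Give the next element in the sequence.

(28, -96, -46)

First coordinate: 6, 2, 8, 10, 18 → 28 (each term is the sum of the two before it).
Second coordinate: ×2 each step, so -3, -6, -12, -24, -48 → -96.
Third coordinate — −1 each step: -41, -42, -43, -44, -45 → -46.
So the next element is (28, -96, -46).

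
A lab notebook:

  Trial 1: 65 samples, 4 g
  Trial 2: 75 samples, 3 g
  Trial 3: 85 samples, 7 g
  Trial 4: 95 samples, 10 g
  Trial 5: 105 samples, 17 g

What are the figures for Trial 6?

Samples: +10 each step, so 65, 75, 85, 95, 105 → 115.
G: each term is the sum of the two before it, so 4, 3, 7, 10, 17 → 27.
So the next line is 115 samples, 27 g.

115 samples, 27 g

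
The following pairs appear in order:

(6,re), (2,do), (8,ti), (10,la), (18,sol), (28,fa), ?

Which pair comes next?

(46,mi)

First entry goes 6, 2, 8, 10, 18, 28 → 46 (each term is the sum of the two before it).
Note goes re, do, ti, la, sol, fa → mi (runs backward through the solfège scale do→ti).
Putting it together: (46,mi).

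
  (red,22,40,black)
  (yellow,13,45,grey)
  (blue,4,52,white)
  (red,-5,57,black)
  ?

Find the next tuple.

Colour goes red, yellow, blue, red → yellow (repeats red → yellow → blue).
Second coordinate — −9 each step: 22, 13, 4, -5 → -14.
Third coordinate: 40, 45, 52, 57 → 64 (alternating steps +5, +7, +5, +7, …).
Shade: black, grey, white, black → grey (repeats black → grey → white).
Combining the parts gives (yellow,-14,64,grey).

(yellow,-14,64,grey)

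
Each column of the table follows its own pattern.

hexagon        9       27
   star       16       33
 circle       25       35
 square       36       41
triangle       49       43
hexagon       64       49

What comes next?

Shape: repeats hexagon → star → circle → square → triangle; hexagon, star, circle, square, triangle, hexagon → star.
Second component: perfect squares: 3², 4², 5², …; 9, 16, 25, 36, 49, 64 → 81.
Third component: 27, 33, 35, 41, 43, 49 → 51 (alternating steps +6, +2, +6, +2, …).
Combining the parts gives star  81  51.

star  81  51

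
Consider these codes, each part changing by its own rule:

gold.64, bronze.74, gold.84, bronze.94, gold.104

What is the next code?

Rank: alternates gold ↔ bronze, so gold, bronze, gold, bronze, gold → bronze.
Second component: 64, 74, 84, 94, 104 → 114 (+10 each step).
Combining the parts gives bronze.114.

bronze.114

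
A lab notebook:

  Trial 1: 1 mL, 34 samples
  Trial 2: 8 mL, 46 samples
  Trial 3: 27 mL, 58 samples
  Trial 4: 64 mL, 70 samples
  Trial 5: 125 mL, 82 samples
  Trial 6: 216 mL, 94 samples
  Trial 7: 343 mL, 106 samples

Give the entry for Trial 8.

512 mL, 118 samples

ML — perfect cubes: 1³, 2³, 3³, …: 1, 8, 27, 64, 125, 216, 343 → 512.
For the samples, +12 each step: 34, 46, 58, 70, 82, 94, 106 → 118.
Putting it together: 512 mL, 118 samples.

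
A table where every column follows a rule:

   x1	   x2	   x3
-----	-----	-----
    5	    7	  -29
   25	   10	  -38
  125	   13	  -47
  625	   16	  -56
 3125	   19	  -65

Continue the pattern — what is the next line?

Column x1: ×5 each step; 5, 25, 125, 625, 3125 → 15625.
Column x2 goes 7, 10, 13, 16, 19 → 22 (+3 each step).
Column x3: −9 each step; -29, -38, -47, -56, -65 → -74.
Combining the parts gives 15625  22  -74.

15625  22  -74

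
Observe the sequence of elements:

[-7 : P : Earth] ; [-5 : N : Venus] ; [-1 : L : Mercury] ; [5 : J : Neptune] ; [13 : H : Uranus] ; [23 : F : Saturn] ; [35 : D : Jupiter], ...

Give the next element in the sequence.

[49 : B : Mars]

For the first part, differences are 2, 4, 6, … (increasing by 2 each time): -7, -5, -1, 5, 13, 23, 35 → 49.
Letter goes P, N, L, J, H, F, D → B (letters move back 2 places in the alphabet).
Planet: runs backward through the planets Mercury→Neptune; Earth, Venus, Mercury, Neptune, Uranus, Saturn, Jupiter → Mars.
Putting it together: [49 : B : Mars].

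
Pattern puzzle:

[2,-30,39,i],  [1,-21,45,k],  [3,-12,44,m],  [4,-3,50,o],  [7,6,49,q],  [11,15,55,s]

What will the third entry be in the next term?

54

Third entry — alternating steps +6, −1, +6, −1, …: 39, 45, 44, 50, 49, 55 → 54.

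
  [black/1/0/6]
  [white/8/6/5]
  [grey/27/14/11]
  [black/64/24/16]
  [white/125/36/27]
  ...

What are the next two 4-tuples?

[grey/216/50/43], [black/343/66/70]

For the shade, repeats black → white → grey: black, white, grey, black, white → grey → black.
For the second component, perfect cubes: 1³, 2³, 3³, …: 1, 8, 27, 64, 125 → 216 → 343.
Third component goes 0, 6, 14, 24, 36 → 50 → 66 (differences are 6, 8, 10, … (increasing by 2 each time)).
Fourth component: each term is the sum of the two before it; 6, 5, 11, 16, 27 → 43 → 70.
So the next two 4-tuples are [grey/216/50/43] and [black/343/66/70].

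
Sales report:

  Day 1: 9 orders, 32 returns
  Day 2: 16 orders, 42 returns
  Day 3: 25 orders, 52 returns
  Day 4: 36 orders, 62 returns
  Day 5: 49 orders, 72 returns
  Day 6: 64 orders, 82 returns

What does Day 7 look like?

Orders: perfect squares: 3², 4², 5², …, so 9, 16, 25, 36, 49, 64 → 81.
Returns: +10 each step; 32, 42, 52, 62, 72, 82 → 92.
Combining the parts gives 81 orders, 92 returns.

81 orders, 92 returns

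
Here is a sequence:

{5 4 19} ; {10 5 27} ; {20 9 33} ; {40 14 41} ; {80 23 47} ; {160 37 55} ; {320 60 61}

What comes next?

First coordinate goes 5, 10, 20, 40, 80, 160, 320 → 640 (×2 each step).
Second coordinate: 4, 5, 9, 14, 23, 37, 60 → 97 (each term is the sum of the two before it).
Third coordinate: 19, 27, 33, 41, 47, 55, 61 → 69 (alternating steps +8, +6, +8, +6, …).
So the next term is {640 97 69}.

{640 97 69}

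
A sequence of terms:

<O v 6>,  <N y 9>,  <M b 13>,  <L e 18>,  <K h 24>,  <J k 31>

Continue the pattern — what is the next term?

<I n 39>

For the first letter, letters move back 1 place in the alphabet: O, N, M, L, K, J → I.
Second letter: letters move forward 3 places in the alphabet, wrapping Z→A; v, y, b, e, h, k → n.
Third component — differences are 3, 4, 5, … (increasing by 1 each time): 6, 9, 13, 18, 24, 31 → 39.
Combining the parts gives <I n 39>.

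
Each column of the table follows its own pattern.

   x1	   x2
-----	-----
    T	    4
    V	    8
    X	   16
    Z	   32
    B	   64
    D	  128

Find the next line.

Column x1: letters move forward 2 places in the alphabet, wrapping Z→A; T, V, X, Z, B, D → F.
Column x2: ×2 each step, so 4, 8, 16, 32, 64, 128 → 256.
Combining the parts gives F  256.

F  256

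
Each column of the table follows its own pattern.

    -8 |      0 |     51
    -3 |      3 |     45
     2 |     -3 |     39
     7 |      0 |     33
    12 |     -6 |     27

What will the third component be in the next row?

21

For the third component, −6 each step: 51, 45, 39, 33, 27 → 21.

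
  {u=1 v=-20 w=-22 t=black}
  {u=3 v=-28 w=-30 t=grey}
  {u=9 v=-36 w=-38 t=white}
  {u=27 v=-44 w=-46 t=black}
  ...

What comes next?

{u=81 v=-52 w=-54 t=grey}

U goes 1, 3, 9, 27 → 81 (×3 each step).
V: −8 each step, so -20, -28, -36, -44 → -52.
W — always 2 less than the v: -22, -30, -38, -46 → -54.
T — repeats black → grey → white: black, grey, white, black → grey.
Combining the parts gives {u=81 v=-52 w=-54 t=grey}.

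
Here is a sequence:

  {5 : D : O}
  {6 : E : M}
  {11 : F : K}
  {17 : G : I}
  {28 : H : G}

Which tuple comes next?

First entry — each term is the sum of the two before it: 5, 6, 11, 17, 28 → 45.
First letter goes D, E, F, G, H → I (letters move forward 1 place in the alphabet).
Second letter: letters move back 2 places in the alphabet, so O, M, K, I, G → E.
Putting it together: {45 : I : E}.

{45 : I : E}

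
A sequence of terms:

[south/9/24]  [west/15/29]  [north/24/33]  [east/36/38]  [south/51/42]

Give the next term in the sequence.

Direction — repeats south → west → north → east: south, west, north, east, south → west.
Second component: differences are 6, 9, 12, … (increasing by 3 each time), so 9, 15, 24, 36, 51 → 69.
For the third component, alternating steps +5, +4, +5, +4, …: 24, 29, 33, 38, 42 → 47.
Combining the parts gives [west/69/47].

[west/69/47]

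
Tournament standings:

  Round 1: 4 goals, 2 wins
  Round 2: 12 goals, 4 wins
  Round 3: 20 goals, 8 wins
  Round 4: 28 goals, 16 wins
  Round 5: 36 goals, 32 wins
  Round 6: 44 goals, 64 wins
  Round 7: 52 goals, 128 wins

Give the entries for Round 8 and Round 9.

Goals: 4, 12, 20, 28, 36, 44, 52 → 60 → 68 (+8 each step).
Wins: 2, 4, 8, 16, 32, 64, 128 → 256 → 512 (×2 each step).
So the next two lines are 60 goals, 256 wins and 68 goals, 512 wins.

60 goals, 256 wins; 68 goals, 512 wins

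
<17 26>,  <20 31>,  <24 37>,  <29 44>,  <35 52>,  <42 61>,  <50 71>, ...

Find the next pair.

<59 82>

First value: 17, 20, 24, 29, 35, 42, 50 → 59 (differences are 3, 4, 5, … (increasing by 1 each time)).
Second value goes 26, 31, 37, 44, 52, 61, 71 → 82 (differences are 5, 6, 7, … (increasing by 1 each time)).
Combining the parts gives <59 82>.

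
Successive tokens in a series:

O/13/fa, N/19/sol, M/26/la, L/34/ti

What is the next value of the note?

do

Note: runs through the solfège scale do→ti, so fa, sol, la, ti → do.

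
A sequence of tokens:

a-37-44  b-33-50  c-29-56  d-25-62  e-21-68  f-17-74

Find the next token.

g-13-80

Letter goes a, b, c, d, e, f → g (letters move forward 1 place in the alphabet).
Second component: 37, 33, 29, 25, 21, 17 → 13 (−4 each step).
Third component: +6 each step, so 44, 50, 56, 62, 68, 74 → 80.
Putting it together: g-13-80.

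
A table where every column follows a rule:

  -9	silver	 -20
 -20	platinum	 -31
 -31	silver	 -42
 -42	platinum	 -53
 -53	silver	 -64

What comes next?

-64  platinum  -75

First component: −11 each step, so -9, -20, -31, -42, -53 → -64.
Metal: alternates silver ↔ platinum, so silver, platinum, silver, platinum, silver → platinum.
Third component — always 11 less than the first component: -20, -31, -42, -53, -64 → -75.
Putting it together: -64  platinum  -75.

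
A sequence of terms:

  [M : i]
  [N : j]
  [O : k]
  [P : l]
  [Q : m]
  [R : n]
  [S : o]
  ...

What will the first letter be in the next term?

T

First letter goes M, N, O, P, Q, R, S → T (letters move forward 1 place in the alphabet).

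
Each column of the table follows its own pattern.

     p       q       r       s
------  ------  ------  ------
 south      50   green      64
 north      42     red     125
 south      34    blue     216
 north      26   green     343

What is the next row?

Column p goes south, north, south, north → south (alternates south ↔ north).
Column q: −8 each step; 50, 42, 34, 26 → 18.
Column r: repeats green → red → blue; green, red, blue, green → red.
For the column s, perfect cubes: 4³, 5³, 6³, …: 64, 125, 216, 343 → 512.
So the next row is south  18  red  512.

south  18  red  512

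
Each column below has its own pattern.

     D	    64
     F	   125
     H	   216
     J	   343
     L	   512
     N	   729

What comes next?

Letter: letters move forward 2 places in the alphabet, so D, F, H, J, L, N → P.
Second component: perfect cubes: 4³, 5³, 6³, …; 64, 125, 216, 343, 512, 729 → 1000.
So the next row is P  1000.

P  1000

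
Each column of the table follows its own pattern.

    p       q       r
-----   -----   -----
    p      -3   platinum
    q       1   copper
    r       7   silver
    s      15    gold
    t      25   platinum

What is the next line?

u  37  copper

For the column p, letters move forward 1 place in the alphabet: p, q, r, s, t → u.
Column q: differences are 4, 6, 8, … (increasing by 2 each time); -3, 1, 7, 15, 25 → 37.
For the column r, repeats platinum → copper → silver → gold: platinum, copper, silver, gold, platinum → copper.
Putting it together: u  37  copper.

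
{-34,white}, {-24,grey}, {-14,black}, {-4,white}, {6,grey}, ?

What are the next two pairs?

{16,black}, {26,white}

First slot: +10 each step, so -34, -24, -14, -4, 6 → 16 → 26.
Shade — repeats white → grey → black: white, grey, black, white, grey → black → white.
Putting the parts together: {16,black} and then {26,white}.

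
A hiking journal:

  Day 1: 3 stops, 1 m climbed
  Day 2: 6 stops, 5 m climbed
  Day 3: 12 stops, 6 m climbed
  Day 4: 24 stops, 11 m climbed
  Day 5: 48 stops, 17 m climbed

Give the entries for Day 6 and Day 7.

Stops: ×2 each step, so 3, 6, 12, 24, 48 → 96 → 192.
For the m climbed, each term is the sum of the two before it: 1, 5, 6, 11, 17 → 28 → 45.
Putting the parts together: 96 stops, 28 m climbed and then 192 stops, 45 m climbed.

96 stops, 28 m climbed; 192 stops, 45 m climbed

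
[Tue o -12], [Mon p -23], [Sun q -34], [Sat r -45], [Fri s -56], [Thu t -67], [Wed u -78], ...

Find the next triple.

[Tue v -89]

Day — runs backward through the weekdays Mon→Sun: Tue, Mon, Sun, Sat, Fri, Thu, Wed → Tue.
Letter: letters move forward 1 place in the alphabet; o, p, q, r, s, t, u → v.
Third part: −11 each step, so -12, -23, -34, -45, -56, -67, -78 → -89.
Combining the parts gives [Tue v -89].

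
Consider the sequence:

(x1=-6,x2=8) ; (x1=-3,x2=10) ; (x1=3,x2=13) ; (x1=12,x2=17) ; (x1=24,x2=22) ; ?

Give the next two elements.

(x1=39,x2=28), (x1=57,x2=35)

X1 — differences are 3, 6, 9, … (increasing by 3 each time): -6, -3, 3, 12, 24 → 39 → 57.
X2 — differences are 2, 3, 4, … (increasing by 1 each time): 8, 10, 13, 17, 22 → 28 → 35.
Putting the parts together: (x1=39,x2=28) and then (x1=57,x2=35).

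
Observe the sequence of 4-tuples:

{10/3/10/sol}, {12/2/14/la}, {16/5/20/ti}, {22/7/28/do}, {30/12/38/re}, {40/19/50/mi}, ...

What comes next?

First entry — differences are 2, 4, 6, … (increasing by 2 each time): 10, 12, 16, 22, 30, 40 → 52.
Second entry goes 3, 2, 5, 7, 12, 19 → 31 (each term is the sum of the two before it).
Third entry — differences are 4, 6, 8, … (increasing by 2 each time): 10, 14, 20, 28, 38, 50 → 64.
Note — runs through the solfège scale do→ti: sol, la, ti, do, re, mi → fa.
Combining the parts gives {52/31/64/fa}.

{52/31/64/fa}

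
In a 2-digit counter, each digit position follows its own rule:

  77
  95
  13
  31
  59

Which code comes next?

77

First digit: 7, 9, 1, 3, 5 → 7 (+2 each step, mod 10).
Second digit: −2 each step, mod 10; 7, 5, 3, 1, 9 → 7.
Combining the parts gives 77.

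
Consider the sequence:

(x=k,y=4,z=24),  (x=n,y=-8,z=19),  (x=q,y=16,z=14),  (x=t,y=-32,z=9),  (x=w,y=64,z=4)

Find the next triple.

X: letters move forward 3 places in the alphabet; k, n, q, t, w → z.
Y: 4, -8, 16, -32, 64 → -128 (×(-2) each step).
Z: −5 each step, so 24, 19, 14, 9, 4 → -1.
Combining the parts gives (x=z,y=-128,z=-1).

(x=z,y=-128,z=-1)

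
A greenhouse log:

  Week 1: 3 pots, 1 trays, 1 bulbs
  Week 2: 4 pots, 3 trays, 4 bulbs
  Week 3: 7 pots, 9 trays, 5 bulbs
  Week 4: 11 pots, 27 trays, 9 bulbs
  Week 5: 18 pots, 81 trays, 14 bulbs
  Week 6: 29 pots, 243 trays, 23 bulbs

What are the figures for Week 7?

47 pots, 729 trays, 37 bulbs

For the pots, each term is the sum of the two before it: 3, 4, 7, 11, 18, 29 → 47.
Trays: ×3 each step, so 1, 3, 9, 27, 81, 243 → 729.
Bulbs: 1, 4, 5, 9, 14, 23 → 37 (each term is the sum of the two before it).
Putting it together: 47 pots, 729 trays, 37 bulbs.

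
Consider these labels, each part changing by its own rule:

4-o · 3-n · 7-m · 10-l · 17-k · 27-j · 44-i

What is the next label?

71-h

First component: each term is the sum of the two before it; 4, 3, 7, 10, 17, 27, 44 → 71.
Letter: o, n, m, l, k, j, i → h (letters move back 1 place in the alphabet).
Putting it together: 71-h.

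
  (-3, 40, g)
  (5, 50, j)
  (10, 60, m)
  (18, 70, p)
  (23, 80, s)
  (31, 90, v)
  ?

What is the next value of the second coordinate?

100

Second coordinate: +10 each step; 40, 50, 60, 70, 80, 90 → 100.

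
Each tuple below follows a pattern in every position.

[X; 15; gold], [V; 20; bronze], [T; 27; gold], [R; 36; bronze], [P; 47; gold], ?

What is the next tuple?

Letter goes X, V, T, R, P → N (letters move back 2 places in the alphabet).
Second slot goes 15, 20, 27, 36, 47 → 60 (differences are 5, 7, 9, … (increasing by 2 each time)).
Rank: alternates gold ↔ bronze; gold, bronze, gold, bronze, gold → bronze.
So the next tuple is [N; 60; bronze].

[N; 60; bronze]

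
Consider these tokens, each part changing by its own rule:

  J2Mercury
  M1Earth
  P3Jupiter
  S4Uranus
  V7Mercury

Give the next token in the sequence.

Y11Earth

Letter: J, M, P, S, V → Y (letters move forward 3 places in the alphabet).
Second component goes 2, 1, 3, 4, 7 → 11 (each term is the sum of the two before it).
Planet: Mercury, Earth, Jupiter, Uranus, Mercury → Earth (repeats Mercury → Earth → Jupiter → Uranus).
Putting it together: Y11Earth.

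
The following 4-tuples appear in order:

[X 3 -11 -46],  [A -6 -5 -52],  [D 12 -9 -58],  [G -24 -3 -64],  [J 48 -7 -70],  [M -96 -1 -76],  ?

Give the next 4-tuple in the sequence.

Letter goes X, A, D, G, J, M → P (letters move forward 3 places in the alphabet, wrapping Z→A).
Second coordinate — ×(-2) each step: 3, -6, 12, -24, 48, -96 → 192.
Third coordinate: alternating steps +6, −4, +6, −4, …; -11, -5, -9, -3, -7, -1 → -5.
Fourth coordinate: −6 each step; -46, -52, -58, -64, -70, -76 → -82.
Combining the parts gives [P 192 -5 -82].

[P 192 -5 -82]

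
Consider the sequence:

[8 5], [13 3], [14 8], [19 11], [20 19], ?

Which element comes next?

[25 30]

First component goes 8, 13, 14, 19, 20 → 25 (alternating steps +5, +1, +5, +1, …).
Second component: each term is the sum of the two before it; 5, 3, 8, 11, 19 → 30.
Combining the parts gives [25 30].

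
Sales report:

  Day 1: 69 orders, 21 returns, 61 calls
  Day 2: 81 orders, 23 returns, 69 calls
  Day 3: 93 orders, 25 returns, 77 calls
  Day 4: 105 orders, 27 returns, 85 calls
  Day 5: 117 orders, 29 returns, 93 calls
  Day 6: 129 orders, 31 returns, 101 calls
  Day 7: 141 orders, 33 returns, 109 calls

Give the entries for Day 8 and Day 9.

153 orders, 35 returns, 117 calls; 165 orders, 37 returns, 125 calls

Orders — +12 each step: 69, 81, 93, 105, 117, 129, 141 → 153 → 165.
For the returns, +2 each step: 21, 23, 25, 27, 29, 31, 33 → 35 → 37.
Calls: +8 each step; 61, 69, 77, 85, 93, 101, 109 → 117 → 125.
So the next two records are 153 orders, 35 returns, 117 calls and 165 orders, 37 returns, 125 calls.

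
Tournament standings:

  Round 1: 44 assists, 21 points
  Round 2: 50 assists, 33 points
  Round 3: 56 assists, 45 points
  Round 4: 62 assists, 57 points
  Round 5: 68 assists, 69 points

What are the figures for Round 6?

74 assists, 81 points

Assists: 44, 50, 56, 62, 68 → 74 (+6 each step).
Points: +12 each step, so 21, 33, 45, 57, 69 → 81.
So the next record is 74 assists, 81 points.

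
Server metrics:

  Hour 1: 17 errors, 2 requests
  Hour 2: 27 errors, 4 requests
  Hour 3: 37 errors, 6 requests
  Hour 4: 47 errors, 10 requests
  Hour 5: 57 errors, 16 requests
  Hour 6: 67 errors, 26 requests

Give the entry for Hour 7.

77 errors, 42 requests

Errors goes 17, 27, 37, 47, 57, 67 → 77 (+10 each step).
For the requests, each term is the sum of the two before it: 2, 4, 6, 10, 16, 26 → 42.
Putting it together: 77 errors, 42 requests.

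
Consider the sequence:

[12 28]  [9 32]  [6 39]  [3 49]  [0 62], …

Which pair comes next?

[-3 78]

First entry goes 12, 9, 6, 3, 0 → -3 (−3 each step).
Second entry: differences are 4, 7, 10, … (increasing by 3 each time), so 28, 32, 39, 49, 62 → 78.
Combining the parts gives [-3 78].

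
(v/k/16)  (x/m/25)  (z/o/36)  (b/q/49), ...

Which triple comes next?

(d/s/64)

First letter goes v, x, z, b → d (letters move forward 2 places in the alphabet, wrapping Z→A).
Second letter: letters move forward 2 places in the alphabet, so k, m, o, q → s.
Third entry: perfect squares: 4², 5², 6², …; 16, 25, 36, 49 → 64.
So the next triple is (d/s/64).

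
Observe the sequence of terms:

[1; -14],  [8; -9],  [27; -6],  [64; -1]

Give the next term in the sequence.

[125; 2]

First value: perfect cubes: 1³, 2³, 3³, …, so 1, 8, 27, 64 → 125.
Second value: alternating steps +5, +3, +5, +3, …; -14, -9, -6, -1 → 2.
So the next term is [125; 2].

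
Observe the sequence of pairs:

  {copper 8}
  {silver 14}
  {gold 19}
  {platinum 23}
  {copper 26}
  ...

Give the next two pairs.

Metal: repeats copper → silver → gold → platinum; copper, silver, gold, platinum, copper → silver → gold.
Second slot goes 8, 14, 19, 23, 26 → 28 → 29 (differences are 6, 5, 4, … (decreasing by 1 each time)).
Putting the parts together: {silver 28} and then {gold 29}.

{silver 28}, {gold 29}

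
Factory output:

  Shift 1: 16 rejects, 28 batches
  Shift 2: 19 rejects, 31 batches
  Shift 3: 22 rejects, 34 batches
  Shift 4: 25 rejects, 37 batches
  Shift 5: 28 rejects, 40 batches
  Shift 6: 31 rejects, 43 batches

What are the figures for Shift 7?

34 rejects, 46 batches

Rejects: +3 each step; 16, 19, 22, 25, 28, 31 → 34.
Batches: 28, 31, 34, 37, 40, 43 → 46 (always 12 more than the rejects).
So the next line is 34 rejects, 46 batches.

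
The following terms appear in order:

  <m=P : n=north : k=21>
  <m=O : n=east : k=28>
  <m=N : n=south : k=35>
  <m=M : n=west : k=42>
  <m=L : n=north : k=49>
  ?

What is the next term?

<m=K : n=east : k=56>

M — letters move back 1 place in the alphabet: P, O, N, M, L → K.
N: repeats north → east → south → west; north, east, south, west, north → east.
K: 21, 28, 35, 42, 49 → 56 (+7 each step).
Putting it together: <m=K : n=east : k=56>.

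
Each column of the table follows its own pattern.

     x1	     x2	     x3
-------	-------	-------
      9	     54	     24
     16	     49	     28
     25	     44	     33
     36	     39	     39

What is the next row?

49  34  46

For the column x1, perfect squares: 3², 4², 5², …: 9, 16, 25, 36 → 49.
Column x2: −5 each step; 54, 49, 44, 39 → 34.
Column x3: 24, 28, 33, 39 → 46 (differences are 4, 5, 6, … (increasing by 1 each time)).
So the next row is 49  34  46.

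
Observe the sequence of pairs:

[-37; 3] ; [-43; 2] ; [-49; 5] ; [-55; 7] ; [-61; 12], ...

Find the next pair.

First coordinate: -37, -43, -49, -55, -61 → -67 (−6 each step).
Second coordinate — each term is the sum of the two before it: 3, 2, 5, 7, 12 → 19.
Putting it together: [-67; 19].

[-67; 19]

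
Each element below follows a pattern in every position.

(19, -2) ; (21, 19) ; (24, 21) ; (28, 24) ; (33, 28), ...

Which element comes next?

First slot — differences are 2, 3, 4, … (increasing by 1 each time): 19, 21, 24, 28, 33 → 39.
Second slot: always the previous value of the first slot, so -2, 19, 21, 24, 28 → 33.
Combining the parts gives (39, 33).

(39, 33)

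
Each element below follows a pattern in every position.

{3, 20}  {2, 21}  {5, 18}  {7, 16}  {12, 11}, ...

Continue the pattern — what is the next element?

First value: each term is the sum of the two before it, so 3, 2, 5, 7, 12 → 19.
Second value: together with the first value always sums to 23; 20, 21, 18, 16, 11 → 4.
So the next element is {19, 4}.

{19, 4}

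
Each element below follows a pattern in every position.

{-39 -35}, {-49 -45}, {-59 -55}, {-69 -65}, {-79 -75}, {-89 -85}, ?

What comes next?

{-99 -95}

First component — −10 each step: -39, -49, -59, -69, -79, -89 → -99.
Second component — always 4 more than the first component: -35, -45, -55, -65, -75, -85 → -95.
Putting it together: {-99 -95}.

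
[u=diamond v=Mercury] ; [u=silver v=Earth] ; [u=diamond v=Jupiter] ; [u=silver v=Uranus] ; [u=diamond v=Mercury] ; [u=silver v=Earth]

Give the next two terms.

U: alternates diamond ↔ silver; diamond, silver, diamond, silver, diamond, silver → diamond → silver.
For the v, repeats Mercury → Earth → Jupiter → Uranus: Mercury, Earth, Jupiter, Uranus, Mercury, Earth → Jupiter → Uranus.
So the next two terms are [u=diamond v=Jupiter] and [u=silver v=Uranus].

[u=diamond v=Jupiter], [u=silver v=Uranus]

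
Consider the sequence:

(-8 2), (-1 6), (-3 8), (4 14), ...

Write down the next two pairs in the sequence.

For the first coordinate, alternating steps +7, −2, +7, −2, …: -8, -1, -3, 4 → 2 → 9.
Second coordinate goes 2, 6, 8, 14 → 22 → 36 (each term is the sum of the two before it).
So the next two pairs are (2 22) and (9 36).

(2 22), (9 36)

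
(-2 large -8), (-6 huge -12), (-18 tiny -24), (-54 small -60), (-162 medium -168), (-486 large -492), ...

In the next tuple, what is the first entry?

-1458

For the first entry, ×3 each step: -2, -6, -18, -54, -162, -486 → -1458.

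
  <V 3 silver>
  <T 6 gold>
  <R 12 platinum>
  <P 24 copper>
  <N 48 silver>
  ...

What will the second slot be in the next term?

Letter — letters move back 2 places in the alphabet: V, T, R, P, N → L.
Second slot goes 3, 6, 12, 24, 48 → 96 (×2 each step).
Metal: repeats silver → gold → platinum → copper, so silver, gold, platinum, copper, silver → gold.

96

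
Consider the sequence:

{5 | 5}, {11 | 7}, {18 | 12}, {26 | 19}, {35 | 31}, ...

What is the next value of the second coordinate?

50

Second coordinate — each term is the sum of the two before it: 5, 7, 12, 19, 31 → 50.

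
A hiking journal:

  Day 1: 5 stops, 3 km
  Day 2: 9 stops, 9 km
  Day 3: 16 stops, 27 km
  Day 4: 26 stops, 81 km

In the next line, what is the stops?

39

Stops: differences are 4, 7, 10, … (increasing by 3 each time), so 5, 9, 16, 26 → 39.
Km goes 3, 9, 27, 81 → 243 (×3 each step).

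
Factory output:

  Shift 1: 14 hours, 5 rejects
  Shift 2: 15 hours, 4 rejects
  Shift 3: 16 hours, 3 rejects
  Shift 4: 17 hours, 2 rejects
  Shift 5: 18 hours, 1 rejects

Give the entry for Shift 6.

19 hours, 0 rejects

For the hours, +1 each step: 14, 15, 16, 17, 18 → 19.
Rejects goes 5, 4, 3, 2, 1 → 0 (together with the hours always sums to 19).
Putting it together: 19 hours, 0 rejects.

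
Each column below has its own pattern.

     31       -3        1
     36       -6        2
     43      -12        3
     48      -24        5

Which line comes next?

First component — alternating steps +5, +7, +5, +7, …: 31, 36, 43, 48 → 55.
Second component — ×2 each step: -3, -6, -12, -24 → -48.
Third component: each term is the sum of the two before it, so 1, 2, 3, 5 → 8.
So the next line is 55  -48  8.

55  -48  8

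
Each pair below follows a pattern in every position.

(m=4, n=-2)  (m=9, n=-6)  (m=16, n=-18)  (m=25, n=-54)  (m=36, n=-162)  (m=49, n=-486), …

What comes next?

(m=64, n=-1458)

M: perfect squares: 2², 3², 4², …, so 4, 9, 16, 25, 36, 49 → 64.
N: ×3 each step, so -2, -6, -18, -54, -162, -486 → -1458.
So the next pair is (m=64, n=-1458).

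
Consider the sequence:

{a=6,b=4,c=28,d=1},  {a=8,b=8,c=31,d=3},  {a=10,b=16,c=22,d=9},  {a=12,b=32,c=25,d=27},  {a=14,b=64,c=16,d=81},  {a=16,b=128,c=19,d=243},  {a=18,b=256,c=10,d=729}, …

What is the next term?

A: +2 each step; 6, 8, 10, 12, 14, 16, 18 → 20.
B: ×2 each step; 4, 8, 16, 32, 64, 128, 256 → 512.
For the c, alternating steps +3, −9, +3, −9, …: 28, 31, 22, 25, 16, 19, 10 → 13.
D: 1, 3, 9, 27, 81, 243, 729 → 2187 (×3 each step).
Putting it together: {a=20,b=512,c=13,d=2187}.

{a=20,b=512,c=13,d=2187}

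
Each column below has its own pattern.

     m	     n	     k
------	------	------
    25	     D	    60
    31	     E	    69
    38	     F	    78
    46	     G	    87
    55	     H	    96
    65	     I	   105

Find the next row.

76  J  114

Column m: differences are 6, 7, 8, … (increasing by 1 each time), so 25, 31, 38, 46, 55, 65 → 76.
Column n: letters move forward 1 place in the alphabet; D, E, F, G, H, I → J.
For the column k, +9 each step: 60, 69, 78, 87, 96, 105 → 114.
Combining the parts gives 76  J  114.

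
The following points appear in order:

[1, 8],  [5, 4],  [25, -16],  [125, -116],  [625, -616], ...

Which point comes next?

[3125, -3116]

First part goes 1, 5, 25, 125, 625 → 3125 (×5 each step).
Second part: together with the first part always sums to 9, so 8, 4, -16, -116, -616 → -3116.
Combining the parts gives [3125, -3116].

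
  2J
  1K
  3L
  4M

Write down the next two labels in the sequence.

7N then 11O

First component goes 2, 1, 3, 4 → 7 → 11 (each term is the sum of the two before it).
Letter goes J, K, L, M → N → O (letters move forward 1 place in the alphabet).
So the next two labels are 7N and 11O.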